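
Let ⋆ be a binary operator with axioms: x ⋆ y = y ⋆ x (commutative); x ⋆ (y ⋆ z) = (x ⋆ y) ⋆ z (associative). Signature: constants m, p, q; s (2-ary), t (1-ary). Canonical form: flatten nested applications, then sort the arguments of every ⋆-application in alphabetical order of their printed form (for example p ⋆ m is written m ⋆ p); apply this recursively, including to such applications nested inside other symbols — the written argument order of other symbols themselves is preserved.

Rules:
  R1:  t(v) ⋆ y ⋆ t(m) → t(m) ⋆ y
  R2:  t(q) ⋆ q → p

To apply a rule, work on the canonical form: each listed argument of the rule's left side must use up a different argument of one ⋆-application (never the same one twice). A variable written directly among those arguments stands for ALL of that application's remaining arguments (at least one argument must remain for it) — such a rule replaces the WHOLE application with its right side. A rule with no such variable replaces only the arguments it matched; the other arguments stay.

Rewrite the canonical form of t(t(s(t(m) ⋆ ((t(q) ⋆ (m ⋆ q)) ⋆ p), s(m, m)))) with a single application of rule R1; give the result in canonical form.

Answer: t(t(s(m ⋆ p ⋆ q ⋆ t(m), s(m, m))))

Derivation:
Canonical form:  t(t(s(m ⋆ p ⋆ q ⋆ t(m) ⋆ t(q), s(m, m))))
R1 matches:  uses t(m), t(q);  v := q, y := m ⋆ p ⋆ q
The extension variable absorbs all remaining arguments, so the whole application is rewritten.
Result:  t(t(s(m ⋆ p ⋆ q ⋆ t(m), s(m, m))))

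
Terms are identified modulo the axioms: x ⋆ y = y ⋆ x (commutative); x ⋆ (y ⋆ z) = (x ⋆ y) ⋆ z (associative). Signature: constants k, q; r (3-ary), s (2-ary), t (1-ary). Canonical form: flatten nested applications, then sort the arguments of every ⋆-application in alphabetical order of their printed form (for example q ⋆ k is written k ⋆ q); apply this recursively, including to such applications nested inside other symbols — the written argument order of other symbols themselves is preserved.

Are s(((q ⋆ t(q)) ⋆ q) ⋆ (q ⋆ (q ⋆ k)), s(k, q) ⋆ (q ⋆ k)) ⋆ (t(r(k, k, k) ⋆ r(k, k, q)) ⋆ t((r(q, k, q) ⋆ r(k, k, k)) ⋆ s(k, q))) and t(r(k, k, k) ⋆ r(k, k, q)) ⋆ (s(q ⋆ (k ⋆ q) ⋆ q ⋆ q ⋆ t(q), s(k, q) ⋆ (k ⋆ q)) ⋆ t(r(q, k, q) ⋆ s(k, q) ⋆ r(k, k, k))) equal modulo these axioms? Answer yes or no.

Left:  s(((q ⋆ t(q)) ⋆ q) ⋆ (q ⋆ (q ⋆ k)), s(k, q) ⋆ (q ⋆ k)) ⋆ (t(r(k, k, k) ⋆ r(k, k, q)) ⋆ t((r(q, k, q) ⋆ r(k, k, k)) ⋆ s(k, q)))
  Flatten:  s(((q ⋆ t(q)) ⋆ q) ⋆ (q ⋆ (q ⋆ k)), s(k, q) ⋆ (q ⋆ k)) ⋆ t(r(k, k, k) ⋆ r(k, k, q)) ⋆ t((r(q, k, q) ⋆ r(k, k, k)) ⋆ s(k, q))
  Simplify inside:  s(((q ⋆ t(q)) ⋆ q) ⋆ (q ⋆ (q ⋆ k)), s(k, q) ⋆ (q ⋆ k))  →  s(k ⋆ q ⋆ q ⋆ q ⋆ q ⋆ t(q), k ⋆ q ⋆ s(k, q))
  Canonicalize subterm:  t((r(q, k, q) ⋆ r(k, k, k)) ⋆ s(k, q))  →  t(r(k, k, k) ⋆ r(q, k, q) ⋆ s(k, q))
  Sort:  s(k ⋆ q ⋆ q ⋆ q ⋆ q ⋆ t(q), k ⋆ q ⋆ s(k, q)) ⋆ t(r(k, k, k) ⋆ r(k, k, q)) ⋆ t(r(k, k, k) ⋆ r(q, k, q) ⋆ s(k, q))
Right:  t(r(k, k, k) ⋆ r(k, k, q)) ⋆ (s(q ⋆ (k ⋆ q) ⋆ q ⋆ q ⋆ t(q), s(k, q) ⋆ (k ⋆ q)) ⋆ t(r(q, k, q) ⋆ s(k, q) ⋆ r(k, k, k)))
  Un-nest:  t(r(k, k, k) ⋆ r(k, k, q)) ⋆ s(q ⋆ (k ⋆ q) ⋆ q ⋆ q ⋆ t(q), s(k, q) ⋆ (k ⋆ q)) ⋆ t(r(q, k, q) ⋆ s(k, q) ⋆ r(k, k, k))
  Canonicalize subterm:  s(q ⋆ (k ⋆ q) ⋆ q ⋆ q ⋆ t(q), s(k, q) ⋆ (k ⋆ q))  →  s(k ⋆ q ⋆ q ⋆ q ⋆ q ⋆ t(q), k ⋆ q ⋆ s(k, q))
  Inside:  t(r(q, k, q) ⋆ s(k, q) ⋆ r(k, k, k))  →  t(r(k, k, k) ⋆ r(q, k, q) ⋆ s(k, q))
  Sort arguments:  s(k ⋆ q ⋆ q ⋆ q ⋆ q ⋆ t(q), k ⋆ q ⋆ s(k, q)) ⋆ t(r(k, k, k) ⋆ r(k, k, q)) ⋆ t(r(k, k, k) ⋆ r(q, k, q) ⋆ s(k, q))

Answer: yes — both canonical forms are s(k ⋆ q ⋆ q ⋆ q ⋆ q ⋆ t(q), k ⋆ q ⋆ s(k, q)) ⋆ t(r(k, k, k) ⋆ r(k, k, q)) ⋆ t(r(k, k, k) ⋆ r(q, k, q) ⋆ s(k, q))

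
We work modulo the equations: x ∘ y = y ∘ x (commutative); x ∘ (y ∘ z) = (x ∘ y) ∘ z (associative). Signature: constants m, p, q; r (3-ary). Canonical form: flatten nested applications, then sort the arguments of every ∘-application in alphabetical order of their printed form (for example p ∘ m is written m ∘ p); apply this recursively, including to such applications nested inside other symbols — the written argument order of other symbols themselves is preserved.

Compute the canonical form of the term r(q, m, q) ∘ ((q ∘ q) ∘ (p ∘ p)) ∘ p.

Answer: p ∘ p ∘ p ∘ q ∘ q ∘ r(q, m, q)

Derivation:
Flatten:  r(q, m, q) ∘ q ∘ q ∘ p ∘ p ∘ p
Sort arguments:  p ∘ p ∘ p ∘ q ∘ q ∘ r(q, m, q)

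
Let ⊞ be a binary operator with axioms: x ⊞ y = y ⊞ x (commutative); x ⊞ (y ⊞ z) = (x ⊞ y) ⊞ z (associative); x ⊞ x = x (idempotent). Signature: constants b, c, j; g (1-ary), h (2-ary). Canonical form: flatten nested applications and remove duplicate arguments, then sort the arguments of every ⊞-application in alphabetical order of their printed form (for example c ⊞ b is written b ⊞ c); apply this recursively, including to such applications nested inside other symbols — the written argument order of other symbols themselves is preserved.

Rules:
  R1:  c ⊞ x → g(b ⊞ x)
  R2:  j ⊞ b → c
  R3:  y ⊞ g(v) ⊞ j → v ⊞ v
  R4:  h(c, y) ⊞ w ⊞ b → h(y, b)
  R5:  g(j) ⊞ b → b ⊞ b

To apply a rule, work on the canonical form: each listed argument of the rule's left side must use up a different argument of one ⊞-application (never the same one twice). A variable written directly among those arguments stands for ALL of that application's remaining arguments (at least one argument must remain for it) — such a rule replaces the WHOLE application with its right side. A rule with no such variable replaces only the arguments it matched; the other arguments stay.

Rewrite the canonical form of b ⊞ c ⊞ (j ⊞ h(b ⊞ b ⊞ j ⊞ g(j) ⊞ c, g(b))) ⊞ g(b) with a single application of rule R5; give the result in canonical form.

Canonical form:  b ⊞ c ⊞ g(b) ⊞ h(b ⊞ c ⊞ g(j) ⊞ j, g(b)) ⊞ j
R5 matches:  uses b, g(j)
New term:  b ⊞ c ⊞ g(b) ⊞ h(b ⊞ c ⊞ j, g(b)) ⊞ j

Answer: b ⊞ c ⊞ g(b) ⊞ h(b ⊞ c ⊞ j, g(b)) ⊞ j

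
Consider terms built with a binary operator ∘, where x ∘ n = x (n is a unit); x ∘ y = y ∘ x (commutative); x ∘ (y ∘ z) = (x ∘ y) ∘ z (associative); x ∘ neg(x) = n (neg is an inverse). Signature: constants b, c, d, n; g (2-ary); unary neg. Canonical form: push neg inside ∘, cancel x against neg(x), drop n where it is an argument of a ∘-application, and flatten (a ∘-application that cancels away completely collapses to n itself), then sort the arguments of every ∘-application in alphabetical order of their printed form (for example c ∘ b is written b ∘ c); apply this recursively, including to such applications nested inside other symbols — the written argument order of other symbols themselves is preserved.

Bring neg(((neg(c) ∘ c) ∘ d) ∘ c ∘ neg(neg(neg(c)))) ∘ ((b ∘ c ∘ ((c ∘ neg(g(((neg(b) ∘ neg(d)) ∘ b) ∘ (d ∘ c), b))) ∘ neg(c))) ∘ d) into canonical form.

Answer: b ∘ c ∘ neg(g(c, b))

Derivation:
Push neg inside:  distribute neg over ∘ and collapse double neg
Inverses cancel:  d cancels
Combine occurrences:  c ∘ b ∘ neg(g(c, b))
Sort arguments:  b ∘ c ∘ neg(g(c, b))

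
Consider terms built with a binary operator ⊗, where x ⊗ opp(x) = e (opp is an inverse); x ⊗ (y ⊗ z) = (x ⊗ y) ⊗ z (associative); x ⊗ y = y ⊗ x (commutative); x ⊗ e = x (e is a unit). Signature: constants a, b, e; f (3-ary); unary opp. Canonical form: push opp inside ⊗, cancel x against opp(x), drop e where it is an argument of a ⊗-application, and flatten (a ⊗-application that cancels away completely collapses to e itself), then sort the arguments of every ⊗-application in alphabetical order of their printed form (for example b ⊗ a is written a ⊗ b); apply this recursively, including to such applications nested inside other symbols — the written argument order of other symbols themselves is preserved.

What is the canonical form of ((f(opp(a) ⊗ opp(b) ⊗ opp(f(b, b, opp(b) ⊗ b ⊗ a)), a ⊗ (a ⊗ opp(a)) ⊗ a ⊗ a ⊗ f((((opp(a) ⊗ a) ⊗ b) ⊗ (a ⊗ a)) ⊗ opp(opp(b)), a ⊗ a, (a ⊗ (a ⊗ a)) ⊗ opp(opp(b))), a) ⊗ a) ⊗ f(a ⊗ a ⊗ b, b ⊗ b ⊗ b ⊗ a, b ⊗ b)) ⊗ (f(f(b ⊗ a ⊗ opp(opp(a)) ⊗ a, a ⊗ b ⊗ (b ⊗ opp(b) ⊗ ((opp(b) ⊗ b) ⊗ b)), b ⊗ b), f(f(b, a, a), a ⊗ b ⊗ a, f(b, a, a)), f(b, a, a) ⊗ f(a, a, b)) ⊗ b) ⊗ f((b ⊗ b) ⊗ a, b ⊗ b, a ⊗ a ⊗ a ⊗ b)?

Answer: a ⊗ b ⊗ f(a ⊗ a ⊗ b, a ⊗ b ⊗ b ⊗ b, b ⊗ b) ⊗ f(a ⊗ b ⊗ b, b ⊗ b, a ⊗ a ⊗ a ⊗ b) ⊗ f(f(a ⊗ a ⊗ a ⊗ b, a ⊗ b ⊗ b, b ⊗ b), f(f(b, a, a), a ⊗ a ⊗ b, f(b, a, a)), f(a, a, b) ⊗ f(b, a, a)) ⊗ f(opp(a) ⊗ opp(b) ⊗ opp(f(b, b, a)), a ⊗ a ⊗ a ⊗ f(a ⊗ a ⊗ b ⊗ b, a ⊗ a, a ⊗ a ⊗ a ⊗ b), a)

Derivation:
Push opp inside:  distribute opp over ⊗ and collapse double opp
Collect terms:  f(opp(a) ⊗ opp(b) ⊗ opp(f(b, b, a)), a ⊗ a ⊗ a ⊗ f(a ⊗ a ⊗ b ⊗ b, a ⊗ a, a ⊗ a ⊗ a ⊗ b), a) ⊗ a ⊗ f(a ⊗ a ⊗ b, a ⊗ b ⊗ b ⊗ b, b ⊗ b) ⊗ f(f(a ⊗ a ⊗ a ⊗ b, a ⊗ b ⊗ b, b ⊗ b), f(f(b, a, a), a ⊗ a ⊗ b, f(b, a, a)), f(a, a, b) ⊗ f(b, a, a)) ⊗ b ⊗ f(a ⊗ b ⊗ b, b ⊗ b, a ⊗ a ⊗ a ⊗ b)
Sort arguments:  a ⊗ b ⊗ f(a ⊗ a ⊗ b, a ⊗ b ⊗ b ⊗ b, b ⊗ b) ⊗ f(a ⊗ b ⊗ b, b ⊗ b, a ⊗ a ⊗ a ⊗ b) ⊗ f(f(a ⊗ a ⊗ a ⊗ b, a ⊗ b ⊗ b, b ⊗ b), f(f(b, a, a), a ⊗ a ⊗ b, f(b, a, a)), f(a, a, b) ⊗ f(b, a, a)) ⊗ f(opp(a) ⊗ opp(b) ⊗ opp(f(b, b, a)), a ⊗ a ⊗ a ⊗ f(a ⊗ a ⊗ b ⊗ b, a ⊗ a, a ⊗ a ⊗ a ⊗ b), a)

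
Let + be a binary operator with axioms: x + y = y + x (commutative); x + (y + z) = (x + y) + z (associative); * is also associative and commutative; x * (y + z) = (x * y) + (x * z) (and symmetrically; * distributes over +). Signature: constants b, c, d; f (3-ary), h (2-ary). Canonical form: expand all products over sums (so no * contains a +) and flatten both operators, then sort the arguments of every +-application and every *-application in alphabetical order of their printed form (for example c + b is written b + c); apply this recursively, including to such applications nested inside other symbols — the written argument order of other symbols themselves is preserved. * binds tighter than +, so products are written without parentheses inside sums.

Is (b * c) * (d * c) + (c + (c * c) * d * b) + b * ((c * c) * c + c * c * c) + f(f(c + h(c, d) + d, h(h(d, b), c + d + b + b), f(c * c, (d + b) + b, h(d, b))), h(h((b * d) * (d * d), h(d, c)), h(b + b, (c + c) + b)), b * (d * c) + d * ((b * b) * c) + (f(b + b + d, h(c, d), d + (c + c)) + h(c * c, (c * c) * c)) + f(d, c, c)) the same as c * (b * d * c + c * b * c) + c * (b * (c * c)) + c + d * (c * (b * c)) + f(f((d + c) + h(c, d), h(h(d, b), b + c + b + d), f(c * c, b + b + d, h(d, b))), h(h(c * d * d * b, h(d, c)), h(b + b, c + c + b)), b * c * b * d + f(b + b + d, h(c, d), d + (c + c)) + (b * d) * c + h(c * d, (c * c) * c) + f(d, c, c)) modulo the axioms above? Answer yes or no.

Answer: no — b * c * c * c + b * c * c * c + b * c * c * d + b * c * c * d + c + f(f(c + d + h(c, d), h(h(d, b), b + b + c + d), f(c * c, b + b + d, h(d, b))), h(h(b * d * d * d, h(d, c)), h(b + b, b + c + c)), b * b * c * d + b * c * d + f(b + b + d, h(c, d), c + c + d) + f(d, c, c) + h(c * c, c * c * c)) vs b * c * c * c + b * c * c * c + b * c * c * d + b * c * c * d + c + f(f(c + d + h(c, d), h(h(d, b), b + b + c + d), f(c * c, b + b + d, h(d, b))), h(h(b * c * d * d, h(d, c)), h(b + b, b + c + c)), b * b * c * d + b * c * d + f(b + b + d, h(c, d), c + c + d) + f(d, c, c) + h(c * d, c * c * c))

Derivation:
Left:  (b * c) * (d * c) + (c + (c * c) * d * b) + b * ((c * c) * c + c * c * c) + f(f(c + h(c, d) + d, h(h(d, b), c + d + b + b), f(c * c, (d + b) + b, h(d, b))), h(h((b * d) * (d * d), h(d, c)), h(b + b, (c + c) + b)), b * (d * c) + d * ((b * b) * c) + (f(b + b + d, h(c, d), d + (c + c)) + h(c * c, (c * c) * c)) + f(d, c, c))
  Distribute:  b * c * c * d + c + b * c * c * d + b * c * c * c + b * c * c * c + f(f(c + d + h(c, d), h(h(d, b), b + b + c + d), f(c * c, b + b + d, h(d, b))), h(h(b * d * d * d, h(d, c)), h(b + b, b + c + c)), b * b * c * d + b * c * d + f(b + b + d, h(c, d), c + c + d) + f(d, c, c) + h(c * c, c * c * c))
  Sort arguments:  b * c * c * c + b * c * c * c + b * c * c * d + b * c * c * d + c + f(f(c + d + h(c, d), h(h(d, b), b + b + c + d), f(c * c, b + b + d, h(d, b))), h(h(b * d * d * d, h(d, c)), h(b + b, b + c + c)), b * b * c * d + b * c * d + f(b + b + d, h(c, d), c + c + d) + f(d, c, c) + h(c * c, c * c * c))
Right:  c * (b * d * c + c * b * c) + c * (b * (c * c)) + c + d * (c * (b * c)) + f(f((d + c) + h(c, d), h(h(d, b), b + c + b + d), f(c * c, b + b + d, h(d, b))), h(h(c * d * d * b, h(d, c)), h(b + b, c + c + b)), b * c * b * d + f(b + b + d, h(c, d), d + (c + c)) + (b * d) * c + h(c * d, (c * c) * c) + f(d, c, c))
  Expand:  b * c * c * d + b * c * c * c + b * c * c * c + c + b * c * c * d + f(f(c + d + h(c, d), h(h(d, b), b + b + c + d), f(c * c, b + b + d, h(d, b))), h(h(b * c * d * d, h(d, c)), h(b + b, b + c + c)), b * b * c * d + b * c * d + f(b + b + d, h(c, d), c + c + d) + f(d, c, c) + h(c * d, c * c * c))
  Sort arguments:  b * c * c * c + b * c * c * c + b * c * c * d + b * c * c * d + c + f(f(c + d + h(c, d), h(h(d, b), b + b + c + d), f(c * c, b + b + d, h(d, b))), h(h(b * c * d * d, h(d, c)), h(b + b, b + c + c)), b * b * c * d + b * c * d + f(b + b + d, h(c, d), c + c + d) + f(d, c, c) + h(c * d, c * c * c))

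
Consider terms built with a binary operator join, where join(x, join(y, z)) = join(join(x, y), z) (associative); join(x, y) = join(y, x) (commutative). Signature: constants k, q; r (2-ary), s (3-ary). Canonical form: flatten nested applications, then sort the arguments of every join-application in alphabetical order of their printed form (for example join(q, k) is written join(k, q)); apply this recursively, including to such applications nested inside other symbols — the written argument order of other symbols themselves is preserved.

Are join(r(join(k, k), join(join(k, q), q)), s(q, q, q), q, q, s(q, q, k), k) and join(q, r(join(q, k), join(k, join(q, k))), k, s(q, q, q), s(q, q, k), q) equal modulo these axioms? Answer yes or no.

Left:  join(r(join(k, k), join(join(k, q), q)), s(q, q, q), q, q, s(q, q, k), k)
  Canonicalize subterm:  r(join(k, k), join(join(k, q), q))  →  r(join(k, k), join(k, q, q))
  Order the arguments:  join(k, q, q, r(join(k, k), join(k, q, q)), s(q, q, k), s(q, q, q))
Right:  join(q, r(join(q, k), join(k, join(q, k))), k, s(q, q, q), s(q, q, k), q)
  Simplify inside:  r(join(q, k), join(k, join(q, k)))  →  r(join(k, q), join(k, k, q))
  Sort:  join(k, q, q, r(join(k, q), join(k, k, q)), s(q, q, k), s(q, q, q))

Answer: no — join(k, q, q, r(join(k, k), join(k, q, q)), s(q, q, k), s(q, q, q)) vs join(k, q, q, r(join(k, q), join(k, k, q)), s(q, q, k), s(q, q, q))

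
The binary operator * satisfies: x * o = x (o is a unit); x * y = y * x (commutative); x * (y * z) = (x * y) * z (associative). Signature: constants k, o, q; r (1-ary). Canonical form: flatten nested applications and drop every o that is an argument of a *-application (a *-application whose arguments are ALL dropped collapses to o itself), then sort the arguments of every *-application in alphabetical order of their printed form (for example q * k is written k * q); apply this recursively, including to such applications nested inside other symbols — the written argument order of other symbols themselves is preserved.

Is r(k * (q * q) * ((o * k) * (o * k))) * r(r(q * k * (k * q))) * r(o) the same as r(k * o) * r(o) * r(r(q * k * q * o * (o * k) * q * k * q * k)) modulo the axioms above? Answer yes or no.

Left:  r(k * (q * q) * ((o * k) * (o * k))) * r(r(q * k * (k * q))) * r(o)
  Simplify inside:  r(k * (q * q) * ((o * k) * (o * k)))  →  r(k * k * k * q * q)
  Inside:  r(r(q * k * (k * q)))  →  r(r(k * k * q * q))
  Sort arguments:  r(k * k * k * q * q) * r(o) * r(r(k * k * q * q))
Right:  r(k * o) * r(o) * r(r(q * k * q * o * (o * k) * q * k * q * k))
  Canonicalize subterm:  r(k * o)  →  r(k)
  Simplify inside:  r(r(q * k * q * o * (o * k) * q * k * q * k))  →  r(r(k * k * k * k * q * q * q * q))
  Sort arguments:  r(k) * r(o) * r(r(k * k * k * k * q * q * q * q))

Answer: no — r(k * k * k * q * q) * r(o) * r(r(k * k * q * q)) vs r(k) * r(o) * r(r(k * k * k * k * q * q * q * q))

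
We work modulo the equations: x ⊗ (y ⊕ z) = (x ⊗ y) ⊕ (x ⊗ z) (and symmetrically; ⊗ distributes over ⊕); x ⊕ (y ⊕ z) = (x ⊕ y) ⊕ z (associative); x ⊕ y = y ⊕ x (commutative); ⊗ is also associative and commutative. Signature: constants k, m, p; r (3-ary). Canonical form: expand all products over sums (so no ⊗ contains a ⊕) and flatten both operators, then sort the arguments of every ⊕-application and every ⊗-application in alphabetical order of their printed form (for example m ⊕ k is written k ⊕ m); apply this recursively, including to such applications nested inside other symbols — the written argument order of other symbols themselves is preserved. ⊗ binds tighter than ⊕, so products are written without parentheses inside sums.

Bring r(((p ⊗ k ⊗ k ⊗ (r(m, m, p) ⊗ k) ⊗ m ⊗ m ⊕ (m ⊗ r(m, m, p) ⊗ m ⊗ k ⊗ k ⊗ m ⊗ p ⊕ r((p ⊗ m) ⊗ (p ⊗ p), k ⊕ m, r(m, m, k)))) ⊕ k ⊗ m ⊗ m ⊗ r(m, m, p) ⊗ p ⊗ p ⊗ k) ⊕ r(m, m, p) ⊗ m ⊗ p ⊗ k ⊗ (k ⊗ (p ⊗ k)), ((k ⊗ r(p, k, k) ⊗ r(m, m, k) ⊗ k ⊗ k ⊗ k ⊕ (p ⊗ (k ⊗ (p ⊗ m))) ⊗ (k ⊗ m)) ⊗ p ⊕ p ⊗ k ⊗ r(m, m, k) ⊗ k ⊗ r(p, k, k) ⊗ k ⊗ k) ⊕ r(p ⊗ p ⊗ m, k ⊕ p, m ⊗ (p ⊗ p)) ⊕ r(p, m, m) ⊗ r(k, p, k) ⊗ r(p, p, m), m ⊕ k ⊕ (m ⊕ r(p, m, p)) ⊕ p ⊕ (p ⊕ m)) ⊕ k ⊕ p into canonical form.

Answer: k ⊕ p ⊕ r(k ⊗ k ⊗ k ⊗ m ⊗ m ⊗ p ⊗ r(m, m, p) ⊕ k ⊗ k ⊗ k ⊗ m ⊗ p ⊗ p ⊗ r(m, m, p) ⊕ k ⊗ k ⊗ m ⊗ m ⊗ m ⊗ p ⊗ r(m, m, p) ⊕ k ⊗ k ⊗ m ⊗ m ⊗ p ⊗ p ⊗ r(m, m, p) ⊕ r(m ⊗ p ⊗ p ⊗ p, k ⊕ m, r(m, m, k)), k ⊗ k ⊗ k ⊗ k ⊗ p ⊗ r(m, m, k) ⊗ r(p, k, k) ⊕ k ⊗ k ⊗ k ⊗ k ⊗ p ⊗ r(m, m, k) ⊗ r(p, k, k) ⊕ k ⊗ k ⊗ m ⊗ m ⊗ p ⊗ p ⊗ p ⊕ r(k, p, k) ⊗ r(p, m, m) ⊗ r(p, p, m) ⊕ r(m ⊗ p ⊗ p, k ⊕ p, m ⊗ p ⊗ p), k ⊕ m ⊕ m ⊕ m ⊕ p ⊕ p ⊕ r(p, m, p))

Derivation:
Expand products over sums:  r(k ⊗ k ⊗ k ⊗ m ⊗ m ⊗ p ⊗ r(m, m, p) ⊕ k ⊗ k ⊗ k ⊗ m ⊗ p ⊗ p ⊗ r(m, m, p) ⊕ k ⊗ k ⊗ m ⊗ m ⊗ m ⊗ p ⊗ r(m, m, p) ⊕ k ⊗ k ⊗ m ⊗ m ⊗ p ⊗ p ⊗ r(m, m, p) ⊕ r(m ⊗ p ⊗ p ⊗ p, k ⊕ m, r(m, m, k)), k ⊗ k ⊗ k ⊗ k ⊗ p ⊗ r(m, m, k) ⊗ r(p, k, k) ⊕ k ⊗ k ⊗ k ⊗ k ⊗ p ⊗ r(m, m, k) ⊗ r(p, k, k) ⊕ k ⊗ k ⊗ m ⊗ m ⊗ p ⊗ p ⊗ p ⊕ r(k, p, k) ⊗ r(p, m, m) ⊗ r(p, p, m) ⊕ r(m ⊗ p ⊗ p, k ⊕ p, m ⊗ p ⊗ p), k ⊕ m ⊕ m ⊕ m ⊕ p ⊕ p ⊕ r(p, m, p)) ⊕ k ⊕ p
Sort arguments:  k ⊕ p ⊕ r(k ⊗ k ⊗ k ⊗ m ⊗ m ⊗ p ⊗ r(m, m, p) ⊕ k ⊗ k ⊗ k ⊗ m ⊗ p ⊗ p ⊗ r(m, m, p) ⊕ k ⊗ k ⊗ m ⊗ m ⊗ m ⊗ p ⊗ r(m, m, p) ⊕ k ⊗ k ⊗ m ⊗ m ⊗ p ⊗ p ⊗ r(m, m, p) ⊕ r(m ⊗ p ⊗ p ⊗ p, k ⊕ m, r(m, m, k)), k ⊗ k ⊗ k ⊗ k ⊗ p ⊗ r(m, m, k) ⊗ r(p, k, k) ⊕ k ⊗ k ⊗ k ⊗ k ⊗ p ⊗ r(m, m, k) ⊗ r(p, k, k) ⊕ k ⊗ k ⊗ m ⊗ m ⊗ p ⊗ p ⊗ p ⊕ r(k, p, k) ⊗ r(p, m, m) ⊗ r(p, p, m) ⊕ r(m ⊗ p ⊗ p, k ⊕ p, m ⊗ p ⊗ p), k ⊕ m ⊕ m ⊕ m ⊕ p ⊕ p ⊕ r(p, m, p))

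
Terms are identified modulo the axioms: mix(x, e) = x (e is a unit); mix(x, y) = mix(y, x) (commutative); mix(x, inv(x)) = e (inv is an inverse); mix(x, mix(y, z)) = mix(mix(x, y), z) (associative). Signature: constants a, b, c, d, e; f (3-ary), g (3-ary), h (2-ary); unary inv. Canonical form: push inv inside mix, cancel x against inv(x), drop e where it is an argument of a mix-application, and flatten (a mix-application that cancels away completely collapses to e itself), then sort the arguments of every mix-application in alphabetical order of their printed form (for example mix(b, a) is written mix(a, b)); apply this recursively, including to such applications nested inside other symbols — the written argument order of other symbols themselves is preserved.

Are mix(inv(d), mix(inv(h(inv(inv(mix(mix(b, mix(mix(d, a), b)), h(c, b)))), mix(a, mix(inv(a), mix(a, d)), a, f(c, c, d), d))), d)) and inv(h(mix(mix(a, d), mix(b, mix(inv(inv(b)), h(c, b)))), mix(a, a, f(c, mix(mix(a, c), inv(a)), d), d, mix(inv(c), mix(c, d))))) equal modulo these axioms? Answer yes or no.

Answer: yes — both canonical forms are inv(h(mix(a, b, b, d, h(c, b)), mix(a, a, d, d, f(c, c, d))))

Derivation:
Left:  mix(inv(d), mix(inv(h(inv(inv(mix(mix(b, mix(mix(d, a), b)), h(c, b)))), mix(a, mix(inv(a), mix(a, d)), a, f(c, c, d), d))), d))
  Push inv inside:  distribute inv over mix and collapse double inv
  Cancel:  d cancels
  Combine occurrences:  inv(h(mix(a, b, b, d, h(c, b)), mix(a, a, d, d, f(c, c, d))))
Right:  inv(h(mix(mix(a, d), mix(b, mix(inv(inv(b)), h(c, b)))), mix(a, a, f(c, mix(mix(a, c), inv(a)), d), d, mix(inv(c), mix(c, d)))))
  Push inv inside:  distribute inv over mix and collapse double inv
  Collect:  inv(h(mix(a, b, b, d, h(c, b)), mix(a, a, d, d, f(c, c, d))))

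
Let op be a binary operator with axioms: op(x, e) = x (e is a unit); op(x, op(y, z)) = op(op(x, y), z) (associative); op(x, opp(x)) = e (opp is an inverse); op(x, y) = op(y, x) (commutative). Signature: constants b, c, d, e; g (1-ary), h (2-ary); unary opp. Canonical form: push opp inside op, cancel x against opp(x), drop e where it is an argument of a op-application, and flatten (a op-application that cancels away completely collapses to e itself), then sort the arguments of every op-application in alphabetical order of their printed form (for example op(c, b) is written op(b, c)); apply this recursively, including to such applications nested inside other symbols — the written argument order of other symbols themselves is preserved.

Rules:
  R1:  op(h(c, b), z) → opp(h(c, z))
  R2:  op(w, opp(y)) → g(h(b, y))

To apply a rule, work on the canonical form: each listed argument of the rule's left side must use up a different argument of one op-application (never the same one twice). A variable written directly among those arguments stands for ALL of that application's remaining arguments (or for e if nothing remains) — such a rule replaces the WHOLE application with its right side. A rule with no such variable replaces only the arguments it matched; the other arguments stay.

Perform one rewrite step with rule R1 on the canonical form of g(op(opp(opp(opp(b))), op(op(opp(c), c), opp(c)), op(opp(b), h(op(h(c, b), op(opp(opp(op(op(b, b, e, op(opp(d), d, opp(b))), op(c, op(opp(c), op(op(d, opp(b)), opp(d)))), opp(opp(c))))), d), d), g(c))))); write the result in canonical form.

Canonical form:  g(op(h(op(c, d, d, h(c, b)), g(c)), opp(b), opp(b), opp(c)))
Match R1:  consume h(c, b);  z := op(c, d, d)
The extension variable absorbs all remaining arguments, so the whole application is rewritten.
Giving:  g(op(h(opp(h(c, op(c, d, d))), g(c)), opp(b), opp(b), opp(c)))

Answer: g(op(h(opp(h(c, op(c, d, d))), g(c)), opp(b), opp(b), opp(c)))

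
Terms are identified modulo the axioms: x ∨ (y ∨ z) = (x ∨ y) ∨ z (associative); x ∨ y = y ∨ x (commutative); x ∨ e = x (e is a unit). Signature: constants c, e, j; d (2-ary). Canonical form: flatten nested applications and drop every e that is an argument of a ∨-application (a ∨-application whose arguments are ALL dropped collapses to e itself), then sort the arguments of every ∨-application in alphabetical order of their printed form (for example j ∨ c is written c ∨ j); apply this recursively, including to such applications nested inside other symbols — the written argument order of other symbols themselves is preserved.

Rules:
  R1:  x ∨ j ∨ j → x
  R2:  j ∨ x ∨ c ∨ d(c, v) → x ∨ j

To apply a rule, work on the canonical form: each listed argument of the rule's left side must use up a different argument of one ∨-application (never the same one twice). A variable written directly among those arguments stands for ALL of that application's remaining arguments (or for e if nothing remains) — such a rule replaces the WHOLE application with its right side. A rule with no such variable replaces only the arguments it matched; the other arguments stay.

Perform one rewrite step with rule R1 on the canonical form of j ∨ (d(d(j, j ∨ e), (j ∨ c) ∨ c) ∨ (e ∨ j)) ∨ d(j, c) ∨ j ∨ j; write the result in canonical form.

Canonical form:  d(d(j, j), c ∨ c ∨ j) ∨ d(j, c) ∨ j ∨ j ∨ j ∨ j
R1 matches:  uses j, j;  x := d(d(j, j), c ∨ c ∨ j) ∨ d(j, c) ∨ j ∨ j
The variable takes the whole remainder — replace the entire application.
Result:  d(d(j, j), c ∨ c ∨ j) ∨ d(j, c) ∨ j ∨ j

Answer: d(d(j, j), c ∨ c ∨ j) ∨ d(j, c) ∨ j ∨ j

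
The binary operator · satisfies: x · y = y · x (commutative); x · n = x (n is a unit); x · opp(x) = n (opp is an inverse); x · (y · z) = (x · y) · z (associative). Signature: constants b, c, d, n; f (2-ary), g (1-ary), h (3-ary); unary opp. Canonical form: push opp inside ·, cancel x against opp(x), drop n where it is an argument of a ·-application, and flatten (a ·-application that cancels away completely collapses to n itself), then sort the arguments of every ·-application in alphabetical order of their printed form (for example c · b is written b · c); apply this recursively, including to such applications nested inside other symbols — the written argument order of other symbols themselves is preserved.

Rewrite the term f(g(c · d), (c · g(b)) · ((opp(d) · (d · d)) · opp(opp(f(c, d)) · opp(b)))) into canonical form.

Descend into:  (c · g(b)) · ((opp(d) · (d · d)) · opp(opp(f(c, d)) · opp(b)))
Push opp inside:  distribute opp over · and collapse double opp
Collect terms:  c · g(b) · d · f(c, d) · b
Order the arguments:  b · c · d · f(c, d) · g(b)
Put back:  f(g(c · d), b · c · d · f(c, d) · g(b))

Answer: f(g(c · d), b · c · d · f(c, d) · g(b))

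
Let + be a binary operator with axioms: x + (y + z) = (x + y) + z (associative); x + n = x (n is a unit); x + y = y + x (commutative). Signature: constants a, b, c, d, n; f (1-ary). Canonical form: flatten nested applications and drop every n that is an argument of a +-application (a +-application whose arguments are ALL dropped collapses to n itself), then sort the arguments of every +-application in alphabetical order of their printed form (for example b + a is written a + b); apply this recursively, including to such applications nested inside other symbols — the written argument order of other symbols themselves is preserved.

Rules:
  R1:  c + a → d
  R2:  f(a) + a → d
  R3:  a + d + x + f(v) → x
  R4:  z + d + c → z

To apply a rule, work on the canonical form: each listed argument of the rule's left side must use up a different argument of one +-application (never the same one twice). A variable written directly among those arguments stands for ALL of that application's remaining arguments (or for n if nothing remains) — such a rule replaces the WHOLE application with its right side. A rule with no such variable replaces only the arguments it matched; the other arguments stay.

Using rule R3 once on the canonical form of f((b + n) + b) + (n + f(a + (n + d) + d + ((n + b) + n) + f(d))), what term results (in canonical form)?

Answer: f(b + b) + f(b + d)

Derivation:
Canonical form:  f(a + b + d + d + f(d)) + f(b + b)
Apply R3:  consuming a, d, f(d);  v := d, x := b + d
The variable takes the whole remainder — replace the entire application.
Result:  f(b + b) + f(b + d)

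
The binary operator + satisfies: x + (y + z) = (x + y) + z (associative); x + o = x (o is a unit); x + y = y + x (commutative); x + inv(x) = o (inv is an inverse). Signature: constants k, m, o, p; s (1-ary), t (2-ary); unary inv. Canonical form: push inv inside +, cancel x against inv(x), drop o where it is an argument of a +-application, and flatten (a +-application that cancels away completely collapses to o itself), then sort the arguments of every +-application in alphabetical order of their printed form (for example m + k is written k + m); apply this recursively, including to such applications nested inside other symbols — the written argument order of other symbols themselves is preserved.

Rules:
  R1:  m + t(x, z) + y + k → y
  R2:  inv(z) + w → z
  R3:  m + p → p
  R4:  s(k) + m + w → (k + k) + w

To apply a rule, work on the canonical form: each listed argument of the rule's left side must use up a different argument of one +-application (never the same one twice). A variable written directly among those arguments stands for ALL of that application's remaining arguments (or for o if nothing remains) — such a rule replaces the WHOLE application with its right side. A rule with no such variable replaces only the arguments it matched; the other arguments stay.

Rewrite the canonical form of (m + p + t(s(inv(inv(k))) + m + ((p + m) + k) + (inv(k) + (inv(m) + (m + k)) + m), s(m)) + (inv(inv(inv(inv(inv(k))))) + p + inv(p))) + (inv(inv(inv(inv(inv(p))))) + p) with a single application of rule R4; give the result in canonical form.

Answer: inv(k) + m + p + t(k + k + k + m + m + p, s(m))

Derivation:
Canonical form:  inv(k) + m + p + t(k + m + m + m + p + s(k), s(m))
Apply R4:  consuming m, s(k);  w := k + m + m + p
The variable takes the whole remainder — replace the entire application.
New term:  inv(k) + m + p + t(k + k + k + m + m + p, s(m))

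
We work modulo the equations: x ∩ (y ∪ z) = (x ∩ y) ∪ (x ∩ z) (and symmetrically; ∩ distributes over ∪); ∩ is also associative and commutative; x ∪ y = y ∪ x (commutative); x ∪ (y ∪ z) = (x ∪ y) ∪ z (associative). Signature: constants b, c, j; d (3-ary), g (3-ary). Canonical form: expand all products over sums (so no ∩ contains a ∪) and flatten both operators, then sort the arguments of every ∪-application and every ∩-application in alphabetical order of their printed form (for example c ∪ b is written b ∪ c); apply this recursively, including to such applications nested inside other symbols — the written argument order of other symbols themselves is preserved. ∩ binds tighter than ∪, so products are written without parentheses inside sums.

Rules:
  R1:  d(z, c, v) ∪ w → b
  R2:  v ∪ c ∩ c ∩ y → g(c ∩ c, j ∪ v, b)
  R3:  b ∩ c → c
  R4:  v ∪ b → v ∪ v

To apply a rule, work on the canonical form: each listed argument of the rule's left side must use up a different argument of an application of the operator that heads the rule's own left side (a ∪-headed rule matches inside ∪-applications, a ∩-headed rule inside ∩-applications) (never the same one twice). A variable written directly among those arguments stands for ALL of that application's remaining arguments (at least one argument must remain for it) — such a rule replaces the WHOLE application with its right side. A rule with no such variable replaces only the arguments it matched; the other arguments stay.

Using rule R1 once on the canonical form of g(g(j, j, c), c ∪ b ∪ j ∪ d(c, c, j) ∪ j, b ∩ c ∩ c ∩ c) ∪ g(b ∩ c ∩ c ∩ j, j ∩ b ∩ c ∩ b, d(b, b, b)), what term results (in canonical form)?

Answer: g(b ∩ c ∩ c ∩ j, b ∩ b ∩ c ∩ j, d(b, b, b)) ∪ g(g(j, j, c), b, b ∩ c ∩ c ∩ c)

Derivation:
Canonical form:  g(b ∩ c ∩ c ∩ j, b ∩ b ∩ c ∩ j, d(b, b, b)) ∪ g(g(j, j, c), b ∪ c ∪ d(c, c, j) ∪ j ∪ j, b ∩ c ∩ c ∩ c)
Match R1:  consume d(c, c, j);  v := j, w := b ∪ c ∪ j ∪ j, z := c
The variable takes the whole remainder — replace the entire application.
New term:  g(b ∩ c ∩ c ∩ j, b ∩ b ∩ c ∩ j, d(b, b, b)) ∪ g(g(j, j, c), b, b ∩ c ∩ c ∩ c)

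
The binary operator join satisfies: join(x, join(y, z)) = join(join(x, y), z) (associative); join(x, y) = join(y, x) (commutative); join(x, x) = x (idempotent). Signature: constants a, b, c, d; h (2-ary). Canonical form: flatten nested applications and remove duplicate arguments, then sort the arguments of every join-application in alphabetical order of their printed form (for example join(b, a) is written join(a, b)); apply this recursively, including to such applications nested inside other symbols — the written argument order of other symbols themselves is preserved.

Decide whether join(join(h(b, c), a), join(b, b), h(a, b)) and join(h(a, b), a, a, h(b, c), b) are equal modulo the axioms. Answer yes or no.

Left:  join(join(h(b, c), a), join(b, b), h(a, b))
  Flatten:  join(h(b, c), a, b, b, h(a, b))
  Drop duplicates:  drop duplicate b
  Order the arguments:  join(a, b, h(a, b), h(b, c))
Right:  join(h(a, b), a, a, h(b, c), b)
  Deduplicate:  drop duplicate a
  Order the arguments:  join(a, b, h(a, b), h(b, c))

Answer: yes — both canonical forms are join(a, b, h(a, b), h(b, c))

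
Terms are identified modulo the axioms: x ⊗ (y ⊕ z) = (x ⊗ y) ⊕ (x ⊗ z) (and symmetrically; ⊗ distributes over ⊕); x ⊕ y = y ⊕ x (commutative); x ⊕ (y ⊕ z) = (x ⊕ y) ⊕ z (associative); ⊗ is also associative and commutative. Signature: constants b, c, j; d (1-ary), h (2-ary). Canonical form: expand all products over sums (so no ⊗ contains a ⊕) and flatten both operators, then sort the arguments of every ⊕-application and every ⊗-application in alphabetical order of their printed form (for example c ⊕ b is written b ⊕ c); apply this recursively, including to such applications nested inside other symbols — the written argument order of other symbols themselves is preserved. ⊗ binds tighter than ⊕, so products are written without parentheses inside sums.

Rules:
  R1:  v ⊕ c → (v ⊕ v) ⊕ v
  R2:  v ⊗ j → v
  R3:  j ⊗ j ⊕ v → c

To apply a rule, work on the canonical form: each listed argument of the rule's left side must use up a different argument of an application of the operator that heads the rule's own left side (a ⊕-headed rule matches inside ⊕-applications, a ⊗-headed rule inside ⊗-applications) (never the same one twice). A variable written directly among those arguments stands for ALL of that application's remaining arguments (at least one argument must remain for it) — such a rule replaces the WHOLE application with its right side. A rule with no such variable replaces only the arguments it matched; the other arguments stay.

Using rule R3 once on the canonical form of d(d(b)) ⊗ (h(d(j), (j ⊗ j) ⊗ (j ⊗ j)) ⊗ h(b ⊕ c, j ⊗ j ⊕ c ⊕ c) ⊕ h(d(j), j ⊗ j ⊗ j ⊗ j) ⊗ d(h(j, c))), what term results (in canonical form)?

Canonical form:  d(d(b)) ⊗ d(h(j, c)) ⊗ h(d(j), j ⊗ j ⊗ j ⊗ j) ⊕ d(d(b)) ⊗ h(b ⊕ c, c ⊕ c ⊕ j ⊗ j) ⊗ h(d(j), j ⊗ j ⊗ j ⊗ j)
Match R3:  consume j ⊗ j;  v := c ⊕ c
Every leftover argument binds to the variable; the entire application is replaced.
New term:  d(d(b)) ⊗ d(h(j, c)) ⊗ h(d(j), j ⊗ j ⊗ j ⊗ j) ⊕ d(d(b)) ⊗ h(b ⊕ c, c) ⊗ h(d(j), j ⊗ j ⊗ j ⊗ j)

Answer: d(d(b)) ⊗ d(h(j, c)) ⊗ h(d(j), j ⊗ j ⊗ j ⊗ j) ⊕ d(d(b)) ⊗ h(b ⊕ c, c) ⊗ h(d(j), j ⊗ j ⊗ j ⊗ j)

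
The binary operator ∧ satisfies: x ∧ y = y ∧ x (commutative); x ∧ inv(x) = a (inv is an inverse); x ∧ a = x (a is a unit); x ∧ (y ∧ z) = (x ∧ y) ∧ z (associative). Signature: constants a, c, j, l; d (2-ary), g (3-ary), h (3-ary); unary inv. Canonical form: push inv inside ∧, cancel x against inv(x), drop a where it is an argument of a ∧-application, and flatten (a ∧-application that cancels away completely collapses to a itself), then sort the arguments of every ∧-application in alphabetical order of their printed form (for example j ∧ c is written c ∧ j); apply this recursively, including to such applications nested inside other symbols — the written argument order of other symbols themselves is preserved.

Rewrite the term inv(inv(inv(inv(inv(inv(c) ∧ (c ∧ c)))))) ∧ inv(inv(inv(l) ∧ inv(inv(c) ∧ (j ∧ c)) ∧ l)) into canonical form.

Push inv inside:  distribute inv over ∧ and collapse double inv
Cancel inverse pairs:  l cancels
Combine occurrences:  inv(c) ∧ inv(j)

Answer: inv(c) ∧ inv(j)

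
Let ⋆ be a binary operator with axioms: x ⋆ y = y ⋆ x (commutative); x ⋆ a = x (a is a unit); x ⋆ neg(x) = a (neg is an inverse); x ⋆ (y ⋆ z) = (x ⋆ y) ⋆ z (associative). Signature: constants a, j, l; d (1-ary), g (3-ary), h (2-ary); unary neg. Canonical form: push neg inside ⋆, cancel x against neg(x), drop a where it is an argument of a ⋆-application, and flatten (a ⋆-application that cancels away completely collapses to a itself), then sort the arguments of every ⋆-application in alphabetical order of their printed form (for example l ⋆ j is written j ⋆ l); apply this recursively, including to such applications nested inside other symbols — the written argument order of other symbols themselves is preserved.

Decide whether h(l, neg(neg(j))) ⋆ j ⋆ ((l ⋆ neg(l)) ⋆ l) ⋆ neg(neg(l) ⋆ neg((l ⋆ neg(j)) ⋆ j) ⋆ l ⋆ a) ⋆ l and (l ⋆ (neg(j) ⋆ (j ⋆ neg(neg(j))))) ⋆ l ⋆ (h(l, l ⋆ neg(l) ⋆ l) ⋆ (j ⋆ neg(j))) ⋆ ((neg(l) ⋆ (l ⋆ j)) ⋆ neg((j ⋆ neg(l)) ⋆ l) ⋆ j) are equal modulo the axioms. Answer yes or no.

Answer: no — h(l, j) ⋆ j ⋆ l ⋆ l ⋆ l vs h(l, l) ⋆ j ⋆ j ⋆ l ⋆ l

Derivation:
Left:  h(l, neg(neg(j))) ⋆ j ⋆ ((l ⋆ neg(l)) ⋆ l) ⋆ neg(neg(l) ⋆ neg((l ⋆ neg(j)) ⋆ j) ⋆ l ⋆ a) ⋆ l
  Push neg inside:  distribute neg over ⋆ and collapse double neg
  Collect terms:  h(l, j) ⋆ j ⋆ l ⋆ l ⋆ l
Right:  (l ⋆ (neg(j) ⋆ (j ⋆ neg(neg(j))))) ⋆ l ⋆ (h(l, l ⋆ neg(l) ⋆ l) ⋆ (j ⋆ neg(j))) ⋆ ((neg(l) ⋆ (l ⋆ j)) ⋆ neg((j ⋆ neg(l)) ⋆ l) ⋆ j)
  Push neg inside:  distribute neg over ⋆ and collapse double neg
  Collect:  l ⋆ l ⋆ j ⋆ j ⋆ h(l, l)
  Sort arguments:  h(l, l) ⋆ j ⋆ j ⋆ l ⋆ l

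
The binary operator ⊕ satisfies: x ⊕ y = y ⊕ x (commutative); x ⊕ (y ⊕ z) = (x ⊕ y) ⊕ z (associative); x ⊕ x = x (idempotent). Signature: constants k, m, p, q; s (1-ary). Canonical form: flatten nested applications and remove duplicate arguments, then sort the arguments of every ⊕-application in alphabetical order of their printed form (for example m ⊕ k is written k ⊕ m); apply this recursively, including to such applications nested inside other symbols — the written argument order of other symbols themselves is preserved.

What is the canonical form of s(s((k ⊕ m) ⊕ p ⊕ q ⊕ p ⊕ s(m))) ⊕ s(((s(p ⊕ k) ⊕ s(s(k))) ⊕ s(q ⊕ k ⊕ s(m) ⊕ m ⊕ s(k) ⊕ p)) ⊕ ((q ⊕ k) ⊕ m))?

Answer: s(k ⊕ m ⊕ q ⊕ s(k ⊕ m ⊕ p ⊕ q ⊕ s(k) ⊕ s(m)) ⊕ s(k ⊕ p) ⊕ s(s(k))) ⊕ s(s(k ⊕ m ⊕ p ⊕ q ⊕ s(m)))

Derivation:
Inside:  s(s((k ⊕ m) ⊕ p ⊕ q ⊕ p ⊕ s(m)))  →  s(s(k ⊕ m ⊕ p ⊕ q ⊕ s(m)))
Simplify inside:  s(((s(p ⊕ k) ⊕ s(s(k))) ⊕ s(q ⊕ k ⊕ s(m) ⊕ m ⊕ s(k) ⊕ p)) ⊕ ((q ⊕ k) ⊕ m))  →  s(k ⊕ m ⊕ q ⊕ s(k ⊕ m ⊕ p ⊕ q ⊕ s(k) ⊕ s(m)) ⊕ s(k ⊕ p) ⊕ s(s(k)))
Sort arguments:  s(k ⊕ m ⊕ q ⊕ s(k ⊕ m ⊕ p ⊕ q ⊕ s(k) ⊕ s(m)) ⊕ s(k ⊕ p) ⊕ s(s(k))) ⊕ s(s(k ⊕ m ⊕ p ⊕ q ⊕ s(m)))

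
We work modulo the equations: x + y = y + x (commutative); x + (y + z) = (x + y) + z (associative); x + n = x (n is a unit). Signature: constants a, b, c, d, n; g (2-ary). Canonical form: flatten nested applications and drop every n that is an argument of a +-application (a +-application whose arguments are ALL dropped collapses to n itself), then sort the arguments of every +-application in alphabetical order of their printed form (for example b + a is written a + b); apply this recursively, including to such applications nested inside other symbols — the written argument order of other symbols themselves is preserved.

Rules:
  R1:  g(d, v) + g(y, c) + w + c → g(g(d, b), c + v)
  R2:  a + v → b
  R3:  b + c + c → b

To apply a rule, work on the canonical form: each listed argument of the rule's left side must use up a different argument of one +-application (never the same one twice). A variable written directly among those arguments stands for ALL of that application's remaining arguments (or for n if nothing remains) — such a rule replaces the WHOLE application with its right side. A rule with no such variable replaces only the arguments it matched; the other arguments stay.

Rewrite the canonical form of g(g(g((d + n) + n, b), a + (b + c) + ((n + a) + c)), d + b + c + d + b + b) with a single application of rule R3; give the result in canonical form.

Answer: g(g(g(d, b), a + a + b), b + b + b + c + d + d)

Derivation:
Canonical form:  g(g(g(d, b), a + a + b + c + c), b + b + b + c + d + d)
Apply R3:  consuming b, c, c
Giving:  g(g(g(d, b), a + a + b), b + b + b + c + d + d)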